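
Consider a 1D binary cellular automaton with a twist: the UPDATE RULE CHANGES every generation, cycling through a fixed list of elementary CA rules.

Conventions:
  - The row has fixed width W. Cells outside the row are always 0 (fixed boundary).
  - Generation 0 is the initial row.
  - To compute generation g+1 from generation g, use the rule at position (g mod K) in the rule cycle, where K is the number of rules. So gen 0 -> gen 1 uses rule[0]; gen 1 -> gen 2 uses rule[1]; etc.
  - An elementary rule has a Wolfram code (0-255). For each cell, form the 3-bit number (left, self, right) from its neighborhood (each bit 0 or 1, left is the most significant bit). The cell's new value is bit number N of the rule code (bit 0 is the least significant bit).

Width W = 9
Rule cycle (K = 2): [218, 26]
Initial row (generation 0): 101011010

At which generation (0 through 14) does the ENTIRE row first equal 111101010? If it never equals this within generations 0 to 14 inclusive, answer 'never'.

Gen 0: 101011010
Gen 1 (rule 218): 000011001
Gen 2 (rule 26): 000110110
Gen 3 (rule 218): 001110111
Gen 4 (rule 26): 011000100
Gen 5 (rule 218): 111101010
Gen 6 (rule 26): 100000001
Gen 7 (rule 218): 010000010
Gen 8 (rule 26): 101000101
Gen 9 (rule 218): 000101000
Gen 10 (rule 26): 001000100
Gen 11 (rule 218): 010101010
Gen 12 (rule 26): 100000001
Gen 13 (rule 218): 010000010
Gen 14 (rule 26): 101000101

Answer: 5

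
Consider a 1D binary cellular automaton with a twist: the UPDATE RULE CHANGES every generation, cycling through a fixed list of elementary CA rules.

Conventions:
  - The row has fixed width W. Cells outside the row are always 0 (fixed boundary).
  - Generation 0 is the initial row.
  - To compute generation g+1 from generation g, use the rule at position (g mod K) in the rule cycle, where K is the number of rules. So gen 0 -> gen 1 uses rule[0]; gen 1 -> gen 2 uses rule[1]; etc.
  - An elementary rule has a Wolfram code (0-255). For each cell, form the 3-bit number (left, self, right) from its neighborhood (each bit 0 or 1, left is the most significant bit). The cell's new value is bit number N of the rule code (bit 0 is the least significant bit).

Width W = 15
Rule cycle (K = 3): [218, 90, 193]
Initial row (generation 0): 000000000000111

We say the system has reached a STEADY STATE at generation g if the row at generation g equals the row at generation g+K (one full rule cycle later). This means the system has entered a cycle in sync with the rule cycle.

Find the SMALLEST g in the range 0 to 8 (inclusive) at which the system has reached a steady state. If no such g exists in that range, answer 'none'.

Answer: none

Derivation:
Gen 0: 000000000000111
Gen 1 (rule 218): 000000000001111
Gen 2 (rule 90): 000000000011001
Gen 3 (rule 193): 111111111001000
Gen 4 (rule 218): 111111111110100
Gen 5 (rule 90): 100000000010010
Gen 6 (rule 193): 001111111000000
Gen 7 (rule 218): 011111111100000
Gen 8 (rule 90): 110000000110000
Gen 9 (rule 193): 010111110010111
Gen 10 (rule 218): 100111111100111
Gen 11 (rule 90): 011100000111101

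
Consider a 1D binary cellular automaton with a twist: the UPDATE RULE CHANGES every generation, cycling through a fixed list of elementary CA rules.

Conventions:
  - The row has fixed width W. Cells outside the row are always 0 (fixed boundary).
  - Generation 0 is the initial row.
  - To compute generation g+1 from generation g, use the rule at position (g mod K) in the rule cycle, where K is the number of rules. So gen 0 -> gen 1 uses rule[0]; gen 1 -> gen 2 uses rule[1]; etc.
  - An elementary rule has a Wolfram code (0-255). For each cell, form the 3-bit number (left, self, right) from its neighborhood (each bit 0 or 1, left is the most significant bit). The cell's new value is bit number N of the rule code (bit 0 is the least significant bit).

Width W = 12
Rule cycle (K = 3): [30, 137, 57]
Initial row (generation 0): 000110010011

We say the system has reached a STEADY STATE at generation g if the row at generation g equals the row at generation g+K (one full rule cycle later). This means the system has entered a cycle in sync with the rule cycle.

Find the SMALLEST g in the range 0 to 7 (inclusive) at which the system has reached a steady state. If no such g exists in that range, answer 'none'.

Answer: none

Derivation:
Gen 0: 000110010011
Gen 1 (rule 30): 001101111110
Gen 2 (rule 137): 101001111100
Gen 3 (rule 57): 010101000011
Gen 4 (rule 30): 110101100110
Gen 5 (rule 137): 100001000100
Gen 6 (rule 57): 011100110011
Gen 7 (rule 30): 110011101110
Gen 8 (rule 137): 100011001100
Gen 9 (rule 57): 011010101011
Gen 10 (rule 30): 110010101010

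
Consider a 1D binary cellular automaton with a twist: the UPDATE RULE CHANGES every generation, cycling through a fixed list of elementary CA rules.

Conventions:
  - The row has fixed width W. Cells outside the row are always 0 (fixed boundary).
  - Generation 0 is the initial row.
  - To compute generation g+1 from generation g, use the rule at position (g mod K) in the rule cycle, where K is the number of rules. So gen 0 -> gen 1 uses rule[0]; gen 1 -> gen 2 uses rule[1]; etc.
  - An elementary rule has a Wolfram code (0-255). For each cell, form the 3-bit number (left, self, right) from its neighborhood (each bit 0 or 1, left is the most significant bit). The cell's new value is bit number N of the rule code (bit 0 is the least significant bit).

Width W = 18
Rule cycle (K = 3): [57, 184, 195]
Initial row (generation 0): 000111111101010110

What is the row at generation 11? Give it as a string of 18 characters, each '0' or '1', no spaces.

Gen 0: 000111111101010110
Gen 1 (rule 57): 110100000010101101
Gen 2 (rule 184): 101010000001011010
Gen 3 (rule 195): 000000111110001000
Gen 4 (rule 57): 111110100001100111
Gen 5 (rule 184): 111101010001010110
Gen 6 (rule 195): 011100000110000010
Gen 7 (rule 57): 010011110101111001
Gen 8 (rule 184): 001011101011110100
Gen 9 (rule 195): 110001100001110001
Gen 10 (rule 57): 101101011101001100
Gen 11 (rule 184): 011010111010101010

Answer: 011010111010101010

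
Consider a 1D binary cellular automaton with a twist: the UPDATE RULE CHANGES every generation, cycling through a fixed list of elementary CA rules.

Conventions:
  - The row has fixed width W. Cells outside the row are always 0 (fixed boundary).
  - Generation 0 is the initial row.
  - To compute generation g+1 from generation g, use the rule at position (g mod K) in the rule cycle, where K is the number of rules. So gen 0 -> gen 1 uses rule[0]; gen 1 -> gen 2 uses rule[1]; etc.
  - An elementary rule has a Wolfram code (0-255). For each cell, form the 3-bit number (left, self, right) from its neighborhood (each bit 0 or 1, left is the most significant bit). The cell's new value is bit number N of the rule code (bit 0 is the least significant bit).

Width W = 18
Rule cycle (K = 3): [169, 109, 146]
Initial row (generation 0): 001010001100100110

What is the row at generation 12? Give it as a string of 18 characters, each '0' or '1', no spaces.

Gen 0: 001010001100100110
Gen 1 (rule 169): 100100101000000100
Gen 2 (rule 109): 100100111011110101
Gen 3 (rule 146): 011011010001100000
Gen 4 (rule 169): 010110100101001111
Gen 5 (rule 109): 011111100111001001
Gen 6 (rule 146): 101111011010110110
Gen 7 (rule 169): 011110110101101100
Gen 8 (rule 109): 010011111111111101
Gen 9 (rule 146): 101101111111111000
Gen 10 (rule 169): 011011111111110011
Gen 11 (rule 109): 011110000000010011
Gen 12 (rule 146): 101101000000101100

Answer: 101101000000101100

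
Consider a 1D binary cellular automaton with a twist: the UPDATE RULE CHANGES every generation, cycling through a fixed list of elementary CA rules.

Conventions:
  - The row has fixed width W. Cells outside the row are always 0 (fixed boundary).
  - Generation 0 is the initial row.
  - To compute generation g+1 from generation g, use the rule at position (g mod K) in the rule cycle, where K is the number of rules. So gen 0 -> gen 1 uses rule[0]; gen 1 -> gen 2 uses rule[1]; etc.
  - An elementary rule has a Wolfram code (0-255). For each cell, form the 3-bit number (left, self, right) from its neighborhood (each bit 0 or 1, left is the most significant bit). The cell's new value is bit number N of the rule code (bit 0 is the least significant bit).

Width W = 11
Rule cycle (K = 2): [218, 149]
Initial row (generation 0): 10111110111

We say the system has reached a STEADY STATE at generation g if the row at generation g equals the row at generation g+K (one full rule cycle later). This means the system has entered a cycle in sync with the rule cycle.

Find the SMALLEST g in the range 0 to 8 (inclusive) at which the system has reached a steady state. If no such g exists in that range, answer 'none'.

Gen 0: 10111110111
Gen 1 (rule 218): 00111110111
Gen 2 (rule 149): 10011100010
Gen 3 (rule 218): 01111110101
Gen 4 (rule 149): 00111100101
Gen 5 (rule 218): 01111111000
Gen 6 (rule 149): 00111110111
Gen 7 (rule 218): 01111110111
Gen 8 (rule 149): 00111100010
Gen 9 (rule 218): 01111110101
Gen 10 (rule 149): 00111100101

Answer: none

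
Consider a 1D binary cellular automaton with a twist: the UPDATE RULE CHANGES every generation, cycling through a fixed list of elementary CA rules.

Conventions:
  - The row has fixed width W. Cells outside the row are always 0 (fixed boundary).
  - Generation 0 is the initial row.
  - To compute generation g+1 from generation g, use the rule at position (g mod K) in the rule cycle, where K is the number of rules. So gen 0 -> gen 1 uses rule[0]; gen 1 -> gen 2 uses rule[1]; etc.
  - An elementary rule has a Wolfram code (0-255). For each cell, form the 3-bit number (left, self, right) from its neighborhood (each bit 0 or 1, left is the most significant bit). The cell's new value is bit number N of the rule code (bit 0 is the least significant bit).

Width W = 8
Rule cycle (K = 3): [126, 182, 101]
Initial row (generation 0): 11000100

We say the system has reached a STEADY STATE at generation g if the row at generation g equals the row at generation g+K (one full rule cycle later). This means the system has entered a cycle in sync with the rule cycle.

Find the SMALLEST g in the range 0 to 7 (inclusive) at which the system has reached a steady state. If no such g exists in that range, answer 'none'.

Answer: none

Derivation:
Gen 0: 11000100
Gen 1 (rule 126): 11101110
Gen 2 (rule 182): 01010101
Gen 3 (rule 101): 01111111
Gen 4 (rule 126): 11000001
Gen 5 (rule 182): 00100011
Gen 6 (rule 101): 10101001
Gen 7 (rule 126): 11111111
Gen 8 (rule 182): 01111110
Gen 9 (rule 101): 00000010
Gen 10 (rule 126): 00000111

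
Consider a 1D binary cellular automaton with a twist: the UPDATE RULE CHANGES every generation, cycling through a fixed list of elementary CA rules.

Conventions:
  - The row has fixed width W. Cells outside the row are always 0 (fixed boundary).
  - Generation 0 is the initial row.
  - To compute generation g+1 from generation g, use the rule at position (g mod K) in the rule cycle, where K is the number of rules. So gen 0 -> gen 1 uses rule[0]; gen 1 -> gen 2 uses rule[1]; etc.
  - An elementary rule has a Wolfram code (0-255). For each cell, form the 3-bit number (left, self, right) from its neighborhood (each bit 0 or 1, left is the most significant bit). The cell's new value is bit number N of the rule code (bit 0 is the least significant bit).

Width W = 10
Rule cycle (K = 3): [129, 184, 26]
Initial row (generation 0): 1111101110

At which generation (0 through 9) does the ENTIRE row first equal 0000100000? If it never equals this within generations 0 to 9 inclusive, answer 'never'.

Gen 0: 1111101110
Gen 1 (rule 129): 0111000100
Gen 2 (rule 184): 0110100010
Gen 3 (rule 26): 1100010101
Gen 4 (rule 129): 0001000000
Gen 5 (rule 184): 0000100000
Gen 6 (rule 26): 0001010000
Gen 7 (rule 129): 1100000111
Gen 8 (rule 184): 1010000110
Gen 9 (rule 26): 0001001101

Answer: 5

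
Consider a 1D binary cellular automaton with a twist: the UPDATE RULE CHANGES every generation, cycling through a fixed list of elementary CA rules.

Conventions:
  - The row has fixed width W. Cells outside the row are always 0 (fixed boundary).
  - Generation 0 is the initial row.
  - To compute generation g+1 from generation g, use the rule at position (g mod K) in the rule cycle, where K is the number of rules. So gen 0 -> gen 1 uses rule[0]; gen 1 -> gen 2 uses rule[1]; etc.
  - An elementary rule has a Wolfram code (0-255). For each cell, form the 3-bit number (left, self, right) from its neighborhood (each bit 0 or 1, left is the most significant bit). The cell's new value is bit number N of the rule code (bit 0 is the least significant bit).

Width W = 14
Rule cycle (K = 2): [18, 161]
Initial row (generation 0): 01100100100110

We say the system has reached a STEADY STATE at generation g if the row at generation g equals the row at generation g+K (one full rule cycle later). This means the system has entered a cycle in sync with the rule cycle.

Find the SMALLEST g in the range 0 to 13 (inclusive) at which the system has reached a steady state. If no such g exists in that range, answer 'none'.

Answer: none

Derivation:
Gen 0: 01100100100110
Gen 1 (rule 18): 10011011011001
Gen 2 (rule 161): 00000100100000
Gen 3 (rule 18): 00001011010000
Gen 4 (rule 161): 11100100100111
Gen 5 (rule 18): 00011011011000
Gen 6 (rule 161): 11000100100011
Gen 7 (rule 18): 00101011010100
Gen 8 (rule 161): 10010100101001
Gen 9 (rule 18): 01100011000110
Gen 10 (rule 161): 00001000010000
Gen 11 (rule 18): 00010100101000
Gen 12 (rule 161): 11001000010011
Gen 13 (rule 18): 00110100101100
Gen 14 (rule 161): 10001000010001
Gen 15 (rule 18): 01010100101010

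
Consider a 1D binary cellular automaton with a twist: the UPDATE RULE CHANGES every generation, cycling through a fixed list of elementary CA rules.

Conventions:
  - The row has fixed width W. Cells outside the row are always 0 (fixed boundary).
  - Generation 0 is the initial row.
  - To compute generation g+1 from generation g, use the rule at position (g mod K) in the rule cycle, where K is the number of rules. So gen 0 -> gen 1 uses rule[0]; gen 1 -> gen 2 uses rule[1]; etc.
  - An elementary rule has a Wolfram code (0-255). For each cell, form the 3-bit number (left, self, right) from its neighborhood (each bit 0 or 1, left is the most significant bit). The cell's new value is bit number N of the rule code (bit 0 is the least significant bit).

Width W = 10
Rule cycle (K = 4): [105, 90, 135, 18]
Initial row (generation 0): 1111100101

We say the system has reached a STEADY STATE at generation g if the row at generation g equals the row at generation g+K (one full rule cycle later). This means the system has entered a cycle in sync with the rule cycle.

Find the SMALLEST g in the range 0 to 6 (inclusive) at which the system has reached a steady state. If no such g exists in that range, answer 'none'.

Answer: 4

Derivation:
Gen 0: 1111100101
Gen 1 (rule 105): 1000100010
Gen 2 (rule 90): 0101010101
Gen 3 (rule 135): 1101010101
Gen 4 (rule 18): 0000000000
Gen 5 (rule 105): 1111111111
Gen 6 (rule 90): 1000000001
Gen 7 (rule 135): 1011111111
Gen 8 (rule 18): 0000000000
Gen 9 (rule 105): 1111111111
Gen 10 (rule 90): 1000000001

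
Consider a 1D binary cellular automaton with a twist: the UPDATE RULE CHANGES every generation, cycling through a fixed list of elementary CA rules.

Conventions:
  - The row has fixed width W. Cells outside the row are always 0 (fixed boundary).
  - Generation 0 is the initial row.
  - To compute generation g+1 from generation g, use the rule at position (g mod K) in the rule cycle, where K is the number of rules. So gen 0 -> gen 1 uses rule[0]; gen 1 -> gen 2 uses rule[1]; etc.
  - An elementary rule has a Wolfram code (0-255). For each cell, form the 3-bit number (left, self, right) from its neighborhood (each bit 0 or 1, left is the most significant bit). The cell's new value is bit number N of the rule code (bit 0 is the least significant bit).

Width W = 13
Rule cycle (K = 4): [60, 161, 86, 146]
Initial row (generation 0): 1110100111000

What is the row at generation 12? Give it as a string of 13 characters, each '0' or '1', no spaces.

Gen 0: 1110100111000
Gen 1 (rule 60): 1001110100100
Gen 2 (rule 161): 0000101000001
Gen 3 (rule 86): 0001101100011
Gen 4 (rule 146): 0010000010100
Gen 5 (rule 60): 0011000011110
Gen 6 (rule 161): 1000011001100
Gen 7 (rule 86): 1100101110110
Gen 8 (rule 146): 0011000100001
Gen 9 (rule 60): 0010100110001
Gen 10 (rule 161): 1001000000100
Gen 11 (rule 86): 1111100001110
Gen 12 (rule 146): 0111010010101

Answer: 0111010010101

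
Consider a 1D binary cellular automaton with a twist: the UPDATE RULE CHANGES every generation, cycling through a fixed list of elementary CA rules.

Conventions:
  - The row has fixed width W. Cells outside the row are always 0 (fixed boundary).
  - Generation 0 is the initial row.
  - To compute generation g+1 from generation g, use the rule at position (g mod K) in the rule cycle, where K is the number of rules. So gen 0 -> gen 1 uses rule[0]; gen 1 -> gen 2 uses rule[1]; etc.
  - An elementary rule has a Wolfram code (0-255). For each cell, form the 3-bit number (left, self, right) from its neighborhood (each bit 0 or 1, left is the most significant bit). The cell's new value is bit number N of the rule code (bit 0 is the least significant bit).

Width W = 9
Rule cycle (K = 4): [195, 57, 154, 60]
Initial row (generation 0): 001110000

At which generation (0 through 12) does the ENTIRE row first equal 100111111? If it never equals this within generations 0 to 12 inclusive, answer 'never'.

Answer: never

Derivation:
Gen 0: 001110000
Gen 1 (rule 195): 110110111
Gen 2 (rule 57): 101101100
Gen 3 (rule 154): 001001010
Gen 4 (rule 60): 001101111
Gen 5 (rule 195): 110100111
Gen 6 (rule 57): 101010100
Gen 7 (rule 154): 000000010
Gen 8 (rule 60): 000000011
Gen 9 (rule 195): 111111101
Gen 10 (rule 57): 100000010
Gen 11 (rule 154): 010000101
Gen 12 (rule 60): 011000111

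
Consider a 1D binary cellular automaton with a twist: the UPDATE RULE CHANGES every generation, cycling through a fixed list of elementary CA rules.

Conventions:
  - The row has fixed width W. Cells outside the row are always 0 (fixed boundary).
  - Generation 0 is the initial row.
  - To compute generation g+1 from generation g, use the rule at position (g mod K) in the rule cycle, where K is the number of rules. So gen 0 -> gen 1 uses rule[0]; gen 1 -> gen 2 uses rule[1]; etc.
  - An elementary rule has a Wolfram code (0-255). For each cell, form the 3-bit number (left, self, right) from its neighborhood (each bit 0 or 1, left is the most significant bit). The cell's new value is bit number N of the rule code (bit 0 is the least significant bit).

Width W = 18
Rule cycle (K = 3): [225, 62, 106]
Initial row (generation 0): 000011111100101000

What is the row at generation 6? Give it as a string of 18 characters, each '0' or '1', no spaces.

Answer: 100111000000000100

Derivation:
Gen 0: 000011111100101000
Gen 1 (rule 225): 111001111100010011
Gen 2 (rule 62): 100111000010111110
Gen 3 (rule 106): 001101000101100010
Gen 4 (rule 225): 100110010010101000
Gen 5 (rule 62): 111101111111111100
Gen 6 (rule 106): 100111000000000100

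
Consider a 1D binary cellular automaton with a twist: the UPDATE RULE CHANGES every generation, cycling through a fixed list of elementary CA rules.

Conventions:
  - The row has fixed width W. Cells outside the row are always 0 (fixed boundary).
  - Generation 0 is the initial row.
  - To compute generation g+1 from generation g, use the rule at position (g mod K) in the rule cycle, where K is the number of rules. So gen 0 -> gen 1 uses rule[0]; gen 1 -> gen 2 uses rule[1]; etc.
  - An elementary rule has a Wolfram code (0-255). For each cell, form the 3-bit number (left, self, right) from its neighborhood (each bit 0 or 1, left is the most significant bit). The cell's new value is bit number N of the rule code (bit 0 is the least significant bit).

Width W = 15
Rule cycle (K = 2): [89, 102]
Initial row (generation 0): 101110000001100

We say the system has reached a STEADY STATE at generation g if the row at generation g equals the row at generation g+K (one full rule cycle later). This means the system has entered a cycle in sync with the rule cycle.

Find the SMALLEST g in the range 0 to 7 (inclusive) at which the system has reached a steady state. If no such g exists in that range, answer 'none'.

Gen 0: 101110000001100
Gen 1 (rule 89): 001011111101111
Gen 2 (rule 102): 011100000110001
Gen 3 (rule 89): 010111110111100
Gen 4 (rule 102): 111000011000100
Gen 5 (rule 89): 101111011110011
Gen 6 (rule 102): 110001100010101
Gen 7 (rule 89): 111101111000000
Gen 8 (rule 102): 000110001000000
Gen 9 (rule 89): 110111100111111

Answer: none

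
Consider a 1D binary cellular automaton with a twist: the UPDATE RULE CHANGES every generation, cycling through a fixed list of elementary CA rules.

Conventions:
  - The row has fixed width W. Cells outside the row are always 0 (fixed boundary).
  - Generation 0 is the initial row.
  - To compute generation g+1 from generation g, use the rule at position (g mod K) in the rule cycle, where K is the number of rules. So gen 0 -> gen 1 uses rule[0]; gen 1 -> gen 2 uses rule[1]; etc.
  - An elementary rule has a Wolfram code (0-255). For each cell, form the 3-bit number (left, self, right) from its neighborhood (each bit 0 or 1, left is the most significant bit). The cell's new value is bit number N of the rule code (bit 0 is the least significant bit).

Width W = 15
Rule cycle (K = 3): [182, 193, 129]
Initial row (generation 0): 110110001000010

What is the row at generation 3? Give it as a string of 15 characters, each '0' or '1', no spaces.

Answer: 001111100001000

Derivation:
Gen 0: 110110001000010
Gen 1 (rule 182): 001001011100111
Gen 2 (rule 193): 100000001100011
Gen 3 (rule 129): 001111100001000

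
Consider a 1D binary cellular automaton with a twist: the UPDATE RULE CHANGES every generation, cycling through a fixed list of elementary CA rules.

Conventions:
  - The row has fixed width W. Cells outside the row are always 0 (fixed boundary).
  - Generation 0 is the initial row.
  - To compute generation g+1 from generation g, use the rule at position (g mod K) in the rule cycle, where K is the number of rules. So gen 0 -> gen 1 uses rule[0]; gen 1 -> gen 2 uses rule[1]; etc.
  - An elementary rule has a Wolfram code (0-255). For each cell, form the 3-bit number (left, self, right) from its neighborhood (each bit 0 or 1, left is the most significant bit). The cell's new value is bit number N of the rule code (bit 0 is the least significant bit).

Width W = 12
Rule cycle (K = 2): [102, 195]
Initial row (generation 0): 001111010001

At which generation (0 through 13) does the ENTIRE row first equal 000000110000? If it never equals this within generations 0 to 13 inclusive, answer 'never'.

Gen 0: 001111010001
Gen 1 (rule 102): 010001110011
Gen 2 (rule 195): 100110110101
Gen 3 (rule 102): 101011011111
Gen 4 (rule 195): 000001001111
Gen 5 (rule 102): 000011010001
Gen 6 (rule 195): 111101000110
Gen 7 (rule 102): 000111001010
Gen 8 (rule 195): 111011010000
Gen 9 (rule 102): 001101110000
Gen 10 (rule 195): 110100110111
Gen 11 (rule 102): 011101011001
Gen 12 (rule 195): 101100001010
Gen 13 (rule 102): 110100011110

Answer: never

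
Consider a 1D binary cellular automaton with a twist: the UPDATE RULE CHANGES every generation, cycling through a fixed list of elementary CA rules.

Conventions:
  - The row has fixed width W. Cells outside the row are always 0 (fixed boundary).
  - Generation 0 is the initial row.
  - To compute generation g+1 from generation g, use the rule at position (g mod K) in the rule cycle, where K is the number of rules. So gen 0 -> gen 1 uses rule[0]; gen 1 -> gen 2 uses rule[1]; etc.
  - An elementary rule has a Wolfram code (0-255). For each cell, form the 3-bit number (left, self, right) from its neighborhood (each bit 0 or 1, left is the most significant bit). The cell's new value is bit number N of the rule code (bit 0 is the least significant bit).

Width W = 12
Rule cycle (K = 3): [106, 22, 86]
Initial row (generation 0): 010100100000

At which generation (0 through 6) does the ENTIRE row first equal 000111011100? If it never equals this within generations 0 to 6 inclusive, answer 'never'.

Answer: 6

Derivation:
Gen 0: 010100100000
Gen 1 (rule 106): 101001000000
Gen 2 (rule 22): 101111100000
Gen 3 (rule 86): 100000110000
Gen 4 (rule 106): 000001110000
Gen 5 (rule 22): 000010001000
Gen 6 (rule 86): 000111011100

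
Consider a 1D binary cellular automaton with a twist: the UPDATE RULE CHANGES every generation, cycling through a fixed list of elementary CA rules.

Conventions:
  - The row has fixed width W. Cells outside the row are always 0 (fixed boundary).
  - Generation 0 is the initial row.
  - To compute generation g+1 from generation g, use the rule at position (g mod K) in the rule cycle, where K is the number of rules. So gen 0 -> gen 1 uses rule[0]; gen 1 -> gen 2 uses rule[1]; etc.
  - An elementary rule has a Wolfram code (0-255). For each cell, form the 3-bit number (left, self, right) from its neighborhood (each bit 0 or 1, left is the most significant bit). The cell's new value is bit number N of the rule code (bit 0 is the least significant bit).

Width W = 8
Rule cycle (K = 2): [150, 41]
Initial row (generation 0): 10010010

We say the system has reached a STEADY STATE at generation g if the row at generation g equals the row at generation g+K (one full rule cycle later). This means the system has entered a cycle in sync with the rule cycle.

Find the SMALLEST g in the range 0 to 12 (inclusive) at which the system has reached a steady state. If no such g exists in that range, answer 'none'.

Gen 0: 10010010
Gen 1 (rule 150): 11111111
Gen 2 (rule 41): 10000000
Gen 3 (rule 150): 11000000
Gen 4 (rule 41): 10011111
Gen 5 (rule 150): 11101110
Gen 6 (rule 41): 10011000
Gen 7 (rule 150): 11100100
Gen 8 (rule 41): 10000001
Gen 9 (rule 150): 11000011
Gen 10 (rule 41): 10011010
Gen 11 (rule 150): 11100011
Gen 12 (rule 41): 10001010
Gen 13 (rule 150): 11011011
Gen 14 (rule 41): 10110110

Answer: none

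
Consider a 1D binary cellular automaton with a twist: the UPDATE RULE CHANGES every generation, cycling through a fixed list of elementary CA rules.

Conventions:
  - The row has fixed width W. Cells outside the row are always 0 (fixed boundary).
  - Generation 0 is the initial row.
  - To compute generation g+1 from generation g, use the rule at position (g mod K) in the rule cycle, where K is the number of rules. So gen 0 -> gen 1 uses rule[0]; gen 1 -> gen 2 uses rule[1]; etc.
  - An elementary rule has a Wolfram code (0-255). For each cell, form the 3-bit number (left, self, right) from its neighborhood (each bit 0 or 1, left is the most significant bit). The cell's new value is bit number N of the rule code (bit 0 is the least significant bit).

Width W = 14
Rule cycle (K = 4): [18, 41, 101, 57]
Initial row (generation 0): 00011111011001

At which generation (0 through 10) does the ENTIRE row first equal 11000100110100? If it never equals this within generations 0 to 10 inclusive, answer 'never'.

Answer: never

Derivation:
Gen 0: 00011111011001
Gen 1 (rule 18): 00100000000110
Gen 2 (rule 41): 10001111110100
Gen 3 (rule 101): 10100000011101
Gen 4 (rule 57): 01011111010010
Gen 5 (rule 18): 10000000001101
Gen 6 (rule 41): 00111111101010
Gen 7 (rule 101): 10000000111110
Gen 8 (rule 57): 01111110100001
Gen 9 (rule 18): 10000000010010
Gen 10 (rule 41): 00111111000000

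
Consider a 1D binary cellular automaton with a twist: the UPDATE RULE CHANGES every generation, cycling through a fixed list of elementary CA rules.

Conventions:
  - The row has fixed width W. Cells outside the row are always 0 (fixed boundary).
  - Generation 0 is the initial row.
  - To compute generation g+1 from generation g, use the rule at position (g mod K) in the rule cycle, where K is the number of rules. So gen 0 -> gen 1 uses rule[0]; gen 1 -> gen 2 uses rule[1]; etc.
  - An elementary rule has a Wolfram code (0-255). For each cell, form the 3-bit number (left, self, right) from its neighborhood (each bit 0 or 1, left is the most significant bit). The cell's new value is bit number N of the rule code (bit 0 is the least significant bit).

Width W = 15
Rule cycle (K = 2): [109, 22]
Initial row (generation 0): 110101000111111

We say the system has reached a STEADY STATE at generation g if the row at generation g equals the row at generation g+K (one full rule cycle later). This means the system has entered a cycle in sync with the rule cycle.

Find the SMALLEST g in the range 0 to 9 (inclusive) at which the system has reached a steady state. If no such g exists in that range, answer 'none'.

Gen 0: 110101000111111
Gen 1 (rule 109): 111111010100001
Gen 2 (rule 22): 000000010110011
Gen 3 (rule 109): 111111011110011
Gen 4 (rule 22): 000000000001100
Gen 5 (rule 109): 111111111101101
Gen 6 (rule 22): 000000000000001
Gen 7 (rule 109): 111111111111101
Gen 8 (rule 22): 000000000000001
Gen 9 (rule 109): 111111111111101
Gen 10 (rule 22): 000000000000001
Gen 11 (rule 109): 111111111111101

Answer: 6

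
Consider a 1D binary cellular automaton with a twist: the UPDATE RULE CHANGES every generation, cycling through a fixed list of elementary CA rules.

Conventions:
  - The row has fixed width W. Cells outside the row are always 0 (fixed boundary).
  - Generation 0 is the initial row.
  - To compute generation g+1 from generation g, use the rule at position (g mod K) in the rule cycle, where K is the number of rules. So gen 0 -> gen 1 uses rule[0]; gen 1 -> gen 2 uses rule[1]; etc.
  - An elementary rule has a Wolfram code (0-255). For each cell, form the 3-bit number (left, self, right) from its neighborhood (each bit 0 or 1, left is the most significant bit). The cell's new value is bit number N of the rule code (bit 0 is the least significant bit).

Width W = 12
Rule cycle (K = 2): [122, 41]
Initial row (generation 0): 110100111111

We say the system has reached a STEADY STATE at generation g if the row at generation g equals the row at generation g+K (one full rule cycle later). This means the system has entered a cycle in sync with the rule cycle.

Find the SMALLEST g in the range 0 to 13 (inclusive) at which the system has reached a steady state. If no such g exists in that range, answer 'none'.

Gen 0: 110100111111
Gen 1 (rule 122): 111011100001
Gen 2 (rule 41): 100110001100
Gen 3 (rule 122): 011111011110
Gen 4 (rule 41): 010000110000
Gen 5 (rule 122): 101001111000
Gen 6 (rule 41): 010001000011
Gen 7 (rule 122): 101010100111
Gen 8 (rule 41): 010101000100
Gen 9 (rule 122): 101010101010
Gen 10 (rule 41): 010101010100
Gen 11 (rule 122): 101010101010
Gen 12 (rule 41): 010101010100
Gen 13 (rule 122): 101010101010
Gen 14 (rule 41): 010101010100
Gen 15 (rule 122): 101010101010

Answer: 9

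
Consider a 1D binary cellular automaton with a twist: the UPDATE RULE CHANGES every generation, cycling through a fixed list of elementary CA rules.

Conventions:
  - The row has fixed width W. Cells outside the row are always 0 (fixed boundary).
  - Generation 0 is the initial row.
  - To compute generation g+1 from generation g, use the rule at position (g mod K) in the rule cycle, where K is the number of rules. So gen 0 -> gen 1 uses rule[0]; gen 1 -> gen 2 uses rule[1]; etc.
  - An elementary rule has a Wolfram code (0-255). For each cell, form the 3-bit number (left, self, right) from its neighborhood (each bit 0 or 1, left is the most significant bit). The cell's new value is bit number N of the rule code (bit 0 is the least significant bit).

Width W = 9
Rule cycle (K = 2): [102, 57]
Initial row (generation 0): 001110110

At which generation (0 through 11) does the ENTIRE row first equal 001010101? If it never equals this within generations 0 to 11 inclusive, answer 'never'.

Gen 0: 001110110
Gen 1 (rule 102): 010011010
Gen 2 (rule 57): 001010101
Gen 3 (rule 102): 011111111
Gen 4 (rule 57): 010000000
Gen 5 (rule 102): 110000000
Gen 6 (rule 57): 101111111
Gen 7 (rule 102): 110000001
Gen 8 (rule 57): 101111100
Gen 9 (rule 102): 110000100
Gen 10 (rule 57): 101110011
Gen 11 (rule 102): 110010101

Answer: 2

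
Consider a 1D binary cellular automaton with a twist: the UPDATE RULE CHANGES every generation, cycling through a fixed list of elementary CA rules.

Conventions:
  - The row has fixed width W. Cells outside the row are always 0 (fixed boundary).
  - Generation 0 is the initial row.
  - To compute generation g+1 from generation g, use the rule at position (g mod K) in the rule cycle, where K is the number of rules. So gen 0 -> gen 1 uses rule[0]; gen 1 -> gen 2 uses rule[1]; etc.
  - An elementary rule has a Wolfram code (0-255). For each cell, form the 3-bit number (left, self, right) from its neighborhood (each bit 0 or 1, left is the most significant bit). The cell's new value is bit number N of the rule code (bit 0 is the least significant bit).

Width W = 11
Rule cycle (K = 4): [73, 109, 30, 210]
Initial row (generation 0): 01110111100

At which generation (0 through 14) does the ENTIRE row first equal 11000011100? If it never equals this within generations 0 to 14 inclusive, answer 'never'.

Gen 0: 01110111100
Gen 1 (rule 73): 01010100101
Gen 2 (rule 109): 01111100111
Gen 3 (rule 30): 11000011100
Gen 4 (rule 210): 01100101110
Gen 5 (rule 73): 01100001010
Gen 6 (rule 109): 01101101110
Gen 7 (rule 30): 11001001001
Gen 8 (rule 210): 01110110110
Gen 9 (rule 73): 01010110110
Gen 10 (rule 109): 01111111110
Gen 11 (rule 30): 11000000001
Gen 12 (rule 210): 01100000010
Gen 13 (rule 73): 01101111000
Gen 14 (rule 109): 01111001011

Answer: 3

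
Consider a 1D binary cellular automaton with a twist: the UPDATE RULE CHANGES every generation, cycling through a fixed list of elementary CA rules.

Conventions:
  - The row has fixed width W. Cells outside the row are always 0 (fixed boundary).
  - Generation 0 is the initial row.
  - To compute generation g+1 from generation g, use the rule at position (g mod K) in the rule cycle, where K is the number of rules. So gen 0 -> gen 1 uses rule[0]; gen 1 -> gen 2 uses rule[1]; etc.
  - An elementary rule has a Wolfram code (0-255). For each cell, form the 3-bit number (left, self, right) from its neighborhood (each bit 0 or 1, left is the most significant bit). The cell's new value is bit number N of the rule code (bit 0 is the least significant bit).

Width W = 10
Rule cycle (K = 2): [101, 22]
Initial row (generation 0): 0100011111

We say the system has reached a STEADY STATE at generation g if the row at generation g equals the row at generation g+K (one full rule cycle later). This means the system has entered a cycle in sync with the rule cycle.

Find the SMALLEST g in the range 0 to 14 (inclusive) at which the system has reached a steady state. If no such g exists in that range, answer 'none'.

Gen 0: 0100011111
Gen 1 (rule 101): 0101000001
Gen 2 (rule 22): 1101100011
Gen 3 (rule 101): 0110101001
Gen 4 (rule 22): 1000101111
Gen 5 (rule 101): 1010110001
Gen 6 (rule 22): 1010001011
Gen 7 (rule 101): 1110101101
Gen 8 (rule 22): 0000100001
Gen 9 (rule 101): 1110101101
Gen 10 (rule 22): 0000100001
Gen 11 (rule 101): 1110101101
Gen 12 (rule 22): 0000100001
Gen 13 (rule 101): 1110101101
Gen 14 (rule 22): 0000100001
Gen 15 (rule 101): 1110101101
Gen 16 (rule 22): 0000100001

Answer: 7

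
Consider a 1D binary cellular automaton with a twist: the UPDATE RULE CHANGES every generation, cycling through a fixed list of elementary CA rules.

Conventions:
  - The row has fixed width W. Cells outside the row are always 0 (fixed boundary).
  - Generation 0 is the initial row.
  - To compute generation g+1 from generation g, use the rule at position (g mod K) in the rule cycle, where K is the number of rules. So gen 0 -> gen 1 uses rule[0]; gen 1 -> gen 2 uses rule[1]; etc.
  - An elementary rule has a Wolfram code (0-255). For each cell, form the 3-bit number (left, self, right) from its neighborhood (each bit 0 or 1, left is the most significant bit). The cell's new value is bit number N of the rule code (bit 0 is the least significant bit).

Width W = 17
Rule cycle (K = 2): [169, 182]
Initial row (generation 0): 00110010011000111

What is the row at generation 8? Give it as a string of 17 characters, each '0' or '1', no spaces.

Gen 0: 00110010011000111
Gen 1 (rule 169): 10100000010010110
Gen 2 (rule 182): 11110000111111001
Gen 3 (rule 169): 11100110111110000
Gen 4 (rule 182): 01011001011101000
Gen 5 (rule 169): 00110000111010011
Gen 6 (rule 182): 01001001010111100
Gen 7 (rule 169): 00000000101111001
Gen 8 (rule 182): 00000001110110111

Answer: 00000001110110111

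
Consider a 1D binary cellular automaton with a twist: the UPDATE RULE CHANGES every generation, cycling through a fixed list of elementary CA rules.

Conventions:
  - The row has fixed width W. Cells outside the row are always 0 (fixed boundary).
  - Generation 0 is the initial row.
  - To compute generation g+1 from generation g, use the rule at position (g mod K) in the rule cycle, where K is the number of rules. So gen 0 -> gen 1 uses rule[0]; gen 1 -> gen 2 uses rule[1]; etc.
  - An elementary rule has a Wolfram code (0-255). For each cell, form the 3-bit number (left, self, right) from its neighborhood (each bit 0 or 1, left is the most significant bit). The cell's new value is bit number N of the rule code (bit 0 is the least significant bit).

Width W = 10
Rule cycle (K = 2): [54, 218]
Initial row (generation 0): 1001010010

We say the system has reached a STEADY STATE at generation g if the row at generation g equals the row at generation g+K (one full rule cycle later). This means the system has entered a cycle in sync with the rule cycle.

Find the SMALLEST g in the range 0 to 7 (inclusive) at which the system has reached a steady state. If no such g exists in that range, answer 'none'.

Gen 0: 1001010010
Gen 1 (rule 54): 1111111111
Gen 2 (rule 218): 1111111111
Gen 3 (rule 54): 0000000000
Gen 4 (rule 218): 0000000000
Gen 5 (rule 54): 0000000000
Gen 6 (rule 218): 0000000000
Gen 7 (rule 54): 0000000000
Gen 8 (rule 218): 0000000000
Gen 9 (rule 54): 0000000000

Answer: 3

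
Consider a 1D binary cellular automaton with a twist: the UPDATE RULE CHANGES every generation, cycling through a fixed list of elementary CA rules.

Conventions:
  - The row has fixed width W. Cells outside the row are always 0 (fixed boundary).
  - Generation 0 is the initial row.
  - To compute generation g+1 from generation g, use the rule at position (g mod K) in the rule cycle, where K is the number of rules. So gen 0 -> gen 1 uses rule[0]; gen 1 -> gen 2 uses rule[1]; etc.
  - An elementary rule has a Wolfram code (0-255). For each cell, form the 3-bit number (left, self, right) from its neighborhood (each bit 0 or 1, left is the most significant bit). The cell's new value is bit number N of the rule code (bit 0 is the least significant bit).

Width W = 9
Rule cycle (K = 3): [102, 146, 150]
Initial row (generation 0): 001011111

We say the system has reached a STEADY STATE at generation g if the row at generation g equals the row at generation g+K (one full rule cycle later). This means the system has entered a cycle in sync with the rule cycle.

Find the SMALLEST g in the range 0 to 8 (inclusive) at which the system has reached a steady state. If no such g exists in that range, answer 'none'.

Gen 0: 001011111
Gen 1 (rule 102): 011100001
Gen 2 (rule 146): 101010010
Gen 3 (rule 150): 101011111
Gen 4 (rule 102): 111100001
Gen 5 (rule 146): 011010010
Gen 6 (rule 150): 100011111
Gen 7 (rule 102): 100100001
Gen 8 (rule 146): 011010010
Gen 9 (rule 150): 100011111
Gen 10 (rule 102): 100100001
Gen 11 (rule 146): 011010010

Answer: 5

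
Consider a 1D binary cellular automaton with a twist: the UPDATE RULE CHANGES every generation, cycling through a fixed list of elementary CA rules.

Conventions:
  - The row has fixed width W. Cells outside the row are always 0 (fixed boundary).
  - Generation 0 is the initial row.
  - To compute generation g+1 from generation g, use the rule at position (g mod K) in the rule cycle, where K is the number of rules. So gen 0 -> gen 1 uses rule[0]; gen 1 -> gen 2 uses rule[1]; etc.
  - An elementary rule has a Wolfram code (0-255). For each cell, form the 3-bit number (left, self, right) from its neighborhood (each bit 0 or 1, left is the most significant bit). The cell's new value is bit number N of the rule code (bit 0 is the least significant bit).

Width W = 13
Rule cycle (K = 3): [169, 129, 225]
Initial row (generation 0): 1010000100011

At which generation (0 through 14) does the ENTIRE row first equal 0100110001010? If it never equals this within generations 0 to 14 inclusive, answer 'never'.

Gen 0: 1010000100011
Gen 1 (rule 169): 0100110001010
Gen 2 (rule 129): 0000000100000
Gen 3 (rule 225): 1111110001111
Gen 4 (rule 169): 1111100101110
Gen 5 (rule 129): 0111000000100
Gen 6 (rule 225): 0011011110001
Gen 7 (rule 169): 1010111100100
Gen 8 (rule 129): 0000011000001
Gen 9 (rule 225): 1111001011100
Gen 10 (rule 169): 1110000111001
Gen 11 (rule 129): 0100110010000
Gen 12 (rule 225): 0000010000111
Gen 13 (rule 169): 1111000110110
Gen 14 (rule 129): 0110010000000

Answer: 1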